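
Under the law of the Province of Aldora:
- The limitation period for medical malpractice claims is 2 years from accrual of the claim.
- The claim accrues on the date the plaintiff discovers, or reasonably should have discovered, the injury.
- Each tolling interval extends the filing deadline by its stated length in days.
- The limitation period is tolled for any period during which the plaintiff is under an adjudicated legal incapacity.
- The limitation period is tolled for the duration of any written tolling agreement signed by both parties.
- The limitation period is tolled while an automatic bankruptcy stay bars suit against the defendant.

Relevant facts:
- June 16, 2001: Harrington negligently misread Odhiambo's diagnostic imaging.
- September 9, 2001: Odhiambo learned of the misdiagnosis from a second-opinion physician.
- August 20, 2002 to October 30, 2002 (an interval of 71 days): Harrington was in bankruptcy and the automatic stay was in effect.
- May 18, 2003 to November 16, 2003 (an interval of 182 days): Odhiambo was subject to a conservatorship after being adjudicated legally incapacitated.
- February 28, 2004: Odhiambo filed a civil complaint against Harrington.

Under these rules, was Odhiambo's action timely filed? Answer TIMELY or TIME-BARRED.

TIMELY

Under the discovery rule, the claim accrued on September 9, 2001, when Odhiambo discovered the injury — not on the June 16, 2001 date of the underlying act.
The untolled deadline — 2 years after September 9, 2001 — is September 9, 2003.
The period was tolled for 71 days by the automatic bankruptcy stay (August 20, 2002 to October 30, 2002), pushing the deadline to November 19, 2003.
The plaintiff's legal incapacity from May 18, 2003 to November 16, 2003 tolled the period for 182 days, extending the deadline to May 19, 2004.
Filing on February 28, 2004 beat the May 19, 2004 deadline — the action is timely.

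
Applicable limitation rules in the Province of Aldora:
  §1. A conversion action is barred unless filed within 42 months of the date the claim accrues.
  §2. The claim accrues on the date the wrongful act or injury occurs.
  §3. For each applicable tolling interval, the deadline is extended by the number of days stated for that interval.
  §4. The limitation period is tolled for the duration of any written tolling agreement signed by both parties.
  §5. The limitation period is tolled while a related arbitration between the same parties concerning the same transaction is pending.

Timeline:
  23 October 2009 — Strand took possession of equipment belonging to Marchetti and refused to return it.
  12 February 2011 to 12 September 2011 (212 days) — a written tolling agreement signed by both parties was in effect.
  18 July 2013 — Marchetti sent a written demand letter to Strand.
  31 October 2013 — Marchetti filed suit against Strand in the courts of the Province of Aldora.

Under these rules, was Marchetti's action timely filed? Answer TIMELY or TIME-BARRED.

The claim accrued on 23 October 2009, the date of the act.
42 months from 23 October 2009 is 23 April 2013.
The period was tolled for 212 days by the written tolling agreement (12 February 2011 to 12 September 2011), pushing the deadline to 21 November 2013.
The other events in the timeline have no effect on the limitation period under the stated rules.
The 31 October 2013 filing precedes the 21 November 2013 deadline; the claim is timely.

TIMELY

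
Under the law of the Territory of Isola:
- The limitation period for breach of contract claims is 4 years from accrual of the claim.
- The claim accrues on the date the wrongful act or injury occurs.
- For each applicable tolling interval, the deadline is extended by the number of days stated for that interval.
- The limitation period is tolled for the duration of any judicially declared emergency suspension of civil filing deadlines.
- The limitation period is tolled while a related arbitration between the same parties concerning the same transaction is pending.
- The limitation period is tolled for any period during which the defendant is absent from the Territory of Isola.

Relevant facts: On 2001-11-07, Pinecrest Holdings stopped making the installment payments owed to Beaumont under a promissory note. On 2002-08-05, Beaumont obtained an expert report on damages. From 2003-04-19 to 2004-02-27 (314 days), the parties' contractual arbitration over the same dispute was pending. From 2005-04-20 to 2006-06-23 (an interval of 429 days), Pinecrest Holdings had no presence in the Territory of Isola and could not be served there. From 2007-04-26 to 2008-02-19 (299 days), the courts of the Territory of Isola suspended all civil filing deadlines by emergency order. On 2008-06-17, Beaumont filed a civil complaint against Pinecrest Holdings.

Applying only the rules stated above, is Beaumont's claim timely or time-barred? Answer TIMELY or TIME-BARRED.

The limitation period began to run on 2001-11-07.
4 years from 2001-11-07 is 2005-11-07.
The pending related arbitration from 2003-04-19 to 2004-02-27 tolled the period for 314 days, extending the deadline to 2006-09-17.
The defendant's absence from the jurisdiction from 2005-04-20 to 2006-06-23 tolled the period for 429 days, extending the deadline to 2007-11-20.
The period was tolled for 299 days by the emergency suspension of filing deadlines (2007-04-26 to 2008-02-19), pushing the deadline to 2008-09-14.
None of the other events listed affects the running of the period under the stated rules.
The 2008-06-17 filing precedes the 2008-09-14 deadline; the claim is timely.

TIMELY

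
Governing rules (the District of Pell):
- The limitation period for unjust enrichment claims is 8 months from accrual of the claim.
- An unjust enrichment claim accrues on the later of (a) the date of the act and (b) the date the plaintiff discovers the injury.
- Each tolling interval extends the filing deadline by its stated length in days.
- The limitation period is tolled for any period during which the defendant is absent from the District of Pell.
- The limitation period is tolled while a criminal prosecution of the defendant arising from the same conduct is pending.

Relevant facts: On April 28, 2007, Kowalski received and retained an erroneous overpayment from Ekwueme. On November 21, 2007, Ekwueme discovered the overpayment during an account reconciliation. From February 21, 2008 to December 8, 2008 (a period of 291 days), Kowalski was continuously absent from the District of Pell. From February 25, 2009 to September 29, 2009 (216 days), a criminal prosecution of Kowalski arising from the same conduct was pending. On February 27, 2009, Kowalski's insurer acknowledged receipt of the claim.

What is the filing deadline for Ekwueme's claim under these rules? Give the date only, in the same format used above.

December 10, 2009

Because discovery on November 21, 2007 post-dates the April 28, 2007 act, accrual under the later-of rule falls on November 21, 2007.
Adding the 8 months base period to November 21, 2007 gives a deadline of July 21, 2008, before any tolling.
The defendant's absence from the jurisdiction from February 21, 2008 to December 8, 2008 tolled the period for 291 days, extending the deadline to May 8, 2009.
The pending criminal prosecution from February 25, 2009 to September 29, 2009 tolled the period for 216 days, extending the deadline to December 10, 2009.
The other events in the timeline have no effect on the limitation period under the stated rules.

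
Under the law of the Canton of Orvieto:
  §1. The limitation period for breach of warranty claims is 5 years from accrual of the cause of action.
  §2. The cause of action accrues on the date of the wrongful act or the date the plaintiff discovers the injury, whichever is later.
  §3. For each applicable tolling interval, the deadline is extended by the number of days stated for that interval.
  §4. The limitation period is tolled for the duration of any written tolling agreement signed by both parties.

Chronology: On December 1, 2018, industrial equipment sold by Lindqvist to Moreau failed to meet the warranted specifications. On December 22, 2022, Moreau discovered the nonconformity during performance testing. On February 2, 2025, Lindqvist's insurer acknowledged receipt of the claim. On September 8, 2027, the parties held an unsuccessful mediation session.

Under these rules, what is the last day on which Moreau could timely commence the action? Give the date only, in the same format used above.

Because discovery on December 22, 2022 post-dates the December 1, 2018 act, accrual under the later-of rule falls on December 22, 2022.
5 years from December 22, 2022 is December 22, 2027.
Nothing else in the chronology tolls or restarts the period.

December 22, 2027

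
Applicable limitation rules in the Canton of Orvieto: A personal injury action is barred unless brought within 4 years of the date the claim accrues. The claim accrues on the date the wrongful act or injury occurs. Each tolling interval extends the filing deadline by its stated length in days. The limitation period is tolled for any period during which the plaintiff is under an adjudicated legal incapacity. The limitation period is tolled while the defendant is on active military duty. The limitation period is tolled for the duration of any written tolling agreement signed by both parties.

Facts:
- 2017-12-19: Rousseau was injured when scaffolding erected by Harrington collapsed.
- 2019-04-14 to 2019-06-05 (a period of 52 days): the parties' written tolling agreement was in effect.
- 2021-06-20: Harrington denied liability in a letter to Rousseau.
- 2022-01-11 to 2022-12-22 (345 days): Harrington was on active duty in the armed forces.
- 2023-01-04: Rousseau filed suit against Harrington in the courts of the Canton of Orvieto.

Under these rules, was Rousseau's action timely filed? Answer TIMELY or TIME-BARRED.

The claim accrued on 2017-12-19, the date of the act.
4 years from 2017-12-19 is 2021-12-19.
Because the written tolling agreement ran from 2019-04-14 to 2019-06-05, the deadline is extended by 52 days to 2022-02-09.
The defendant's active military service from 2022-01-11 to 2022-12-22 tolled the period for 345 days, extending the deadline to 2023-01-20.
The other events in the timeline have no effect on the limitation period under the stated rules.
Rousseau filed on 2023-01-04, before the 2023-01-20 deadline, so the action is timely.

TIMELY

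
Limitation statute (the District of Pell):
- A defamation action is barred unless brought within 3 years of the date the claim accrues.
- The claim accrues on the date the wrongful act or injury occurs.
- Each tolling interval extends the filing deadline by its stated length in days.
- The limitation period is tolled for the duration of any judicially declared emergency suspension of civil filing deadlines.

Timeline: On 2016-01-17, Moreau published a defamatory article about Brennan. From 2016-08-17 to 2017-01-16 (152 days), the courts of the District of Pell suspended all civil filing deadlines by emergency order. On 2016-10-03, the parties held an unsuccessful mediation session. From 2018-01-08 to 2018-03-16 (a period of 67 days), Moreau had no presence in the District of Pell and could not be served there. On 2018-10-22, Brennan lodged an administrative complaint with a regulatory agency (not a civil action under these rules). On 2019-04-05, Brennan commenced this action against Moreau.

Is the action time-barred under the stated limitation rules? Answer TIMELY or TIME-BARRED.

The limitation period began to run on 2016-01-17.
3 years from 2016-01-17 is 2019-01-17.
Because the emergency suspension of filing deadlines ran from 2016-08-17 to 2017-01-16, the deadline is extended by 152 days to 2019-06-18.
No stated provision tolls the period for the defendant's absence, so the interval from 2018-01-08 to 2018-03-16 has no effect on the deadline.
Nothing else in the chronology tolls or restarts the period.
Filing on 2019-04-05 beat the 2019-06-18 deadline — the action is timely.

TIMELY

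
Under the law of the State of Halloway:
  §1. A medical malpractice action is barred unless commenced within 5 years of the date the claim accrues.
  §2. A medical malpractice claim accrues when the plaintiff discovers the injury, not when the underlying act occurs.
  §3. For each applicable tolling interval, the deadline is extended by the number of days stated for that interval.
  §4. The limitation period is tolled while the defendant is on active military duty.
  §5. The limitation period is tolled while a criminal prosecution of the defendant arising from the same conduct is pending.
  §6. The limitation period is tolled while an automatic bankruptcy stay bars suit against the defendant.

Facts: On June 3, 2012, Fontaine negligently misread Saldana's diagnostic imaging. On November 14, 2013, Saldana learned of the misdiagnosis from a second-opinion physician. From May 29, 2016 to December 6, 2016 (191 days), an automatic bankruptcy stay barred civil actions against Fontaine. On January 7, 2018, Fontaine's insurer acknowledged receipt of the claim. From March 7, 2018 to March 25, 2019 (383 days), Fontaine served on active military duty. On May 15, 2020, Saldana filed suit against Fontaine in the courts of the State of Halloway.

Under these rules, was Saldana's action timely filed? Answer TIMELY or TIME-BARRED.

Accrual is tied to discovery, so the period began on November 14, 2013 rather than on June 3, 2012 when the act occurred.
Adding the 5 years base period to November 14, 2013 gives a deadline of November 14, 2018, before any tolling.
Because the automatic bankruptcy stay ran from May 29, 2016 to December 6, 2016, the deadline is extended by 191 days to May 24, 2019.
Because the defendant's active military service ran from March 7, 2018 to March 25, 2019, the deadline is extended by 383 days to June 10, 2020.
Nothing else in the chronology tolls or restarts the period.
The May 15, 2020 filing precedes the June 10, 2020 deadline; the claim is timely.

TIMELY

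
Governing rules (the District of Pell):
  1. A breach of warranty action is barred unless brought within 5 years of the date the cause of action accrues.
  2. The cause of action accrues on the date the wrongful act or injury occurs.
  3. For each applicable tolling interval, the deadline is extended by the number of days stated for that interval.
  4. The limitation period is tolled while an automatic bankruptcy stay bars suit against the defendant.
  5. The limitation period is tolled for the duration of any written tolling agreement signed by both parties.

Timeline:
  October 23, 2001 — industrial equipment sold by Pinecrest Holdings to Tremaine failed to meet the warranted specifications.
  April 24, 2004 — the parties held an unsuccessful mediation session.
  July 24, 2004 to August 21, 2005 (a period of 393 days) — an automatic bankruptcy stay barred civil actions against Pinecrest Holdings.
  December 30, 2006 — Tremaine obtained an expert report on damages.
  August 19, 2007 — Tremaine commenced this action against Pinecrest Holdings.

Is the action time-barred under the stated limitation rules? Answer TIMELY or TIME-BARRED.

TIMELY

The claim accrued on October 23, 2001, when the wrongful act occurred.
Adding the 5 years base period to October 23, 2001 gives a deadline of October 23, 2006, before any tolling.
Because the automatic bankruptcy stay ran from July 24, 2004 to August 21, 2005, the deadline is extended by 393 days to November 20, 2007.
The other events in the timeline have no effect on the limitation period under the stated rules.
The August 19, 2007 filing precedes the November 20, 2007 deadline; the claim is timely.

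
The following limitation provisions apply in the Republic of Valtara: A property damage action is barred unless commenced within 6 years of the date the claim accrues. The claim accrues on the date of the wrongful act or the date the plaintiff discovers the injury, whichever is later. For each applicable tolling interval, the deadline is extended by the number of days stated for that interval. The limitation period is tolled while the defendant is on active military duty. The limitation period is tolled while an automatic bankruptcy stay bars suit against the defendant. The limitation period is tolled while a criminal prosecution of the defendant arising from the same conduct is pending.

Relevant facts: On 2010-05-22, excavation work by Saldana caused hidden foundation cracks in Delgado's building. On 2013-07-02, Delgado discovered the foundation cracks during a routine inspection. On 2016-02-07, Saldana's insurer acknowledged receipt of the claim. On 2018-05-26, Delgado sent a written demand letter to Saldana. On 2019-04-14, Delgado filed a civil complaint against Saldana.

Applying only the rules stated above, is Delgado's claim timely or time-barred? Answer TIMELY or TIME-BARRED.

TIMELY

Taking the later of the act (2010-05-22) and discovery (2013-07-02), the claim accrued on 2013-07-02.
Adding the 6 years base period to 2013-07-02 gives a deadline of 2019-07-02, before any tolling.
The other events in the timeline have no effect on the limitation period under the stated rules.
Filing on 2019-04-14 beat the 2019-07-02 deadline — the action is timely.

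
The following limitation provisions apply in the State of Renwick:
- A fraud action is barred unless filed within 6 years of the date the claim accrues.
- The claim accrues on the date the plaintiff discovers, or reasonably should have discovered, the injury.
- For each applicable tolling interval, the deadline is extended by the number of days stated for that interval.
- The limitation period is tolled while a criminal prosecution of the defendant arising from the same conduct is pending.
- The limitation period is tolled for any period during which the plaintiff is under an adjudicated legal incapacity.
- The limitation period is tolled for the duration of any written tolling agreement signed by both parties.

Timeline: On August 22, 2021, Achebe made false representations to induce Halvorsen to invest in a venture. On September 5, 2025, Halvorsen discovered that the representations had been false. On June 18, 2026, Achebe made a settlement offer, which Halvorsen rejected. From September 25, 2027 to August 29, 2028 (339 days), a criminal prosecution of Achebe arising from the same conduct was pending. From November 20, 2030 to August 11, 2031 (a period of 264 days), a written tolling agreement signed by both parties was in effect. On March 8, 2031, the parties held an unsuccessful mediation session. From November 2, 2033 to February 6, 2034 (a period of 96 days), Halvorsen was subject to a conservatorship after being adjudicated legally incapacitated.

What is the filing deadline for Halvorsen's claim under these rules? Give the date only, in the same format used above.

April 30, 2033

Under the discovery rule, the claim accrued on September 5, 2025, when Halvorsen discovered the injury — not on the August 22, 2021 date of the underlying act.
The untolled deadline — 6 years after September 5, 2025 — is September 5, 2031.
The pending criminal prosecution from September 25, 2027 to August 29, 2028 tolled the period for 339 days, extending the deadline to August 9, 2032.
Because the written tolling agreement ran from November 20, 2030 to August 11, 2031, the deadline is extended by 264 days to April 30, 2033.
The plaintiff's legal incapacity starting November 2, 2033 came too late — the period had run on April 30, 2033 — and so does not extend the deadline.
The other events in the timeline have no effect on the limitation period under the stated rules.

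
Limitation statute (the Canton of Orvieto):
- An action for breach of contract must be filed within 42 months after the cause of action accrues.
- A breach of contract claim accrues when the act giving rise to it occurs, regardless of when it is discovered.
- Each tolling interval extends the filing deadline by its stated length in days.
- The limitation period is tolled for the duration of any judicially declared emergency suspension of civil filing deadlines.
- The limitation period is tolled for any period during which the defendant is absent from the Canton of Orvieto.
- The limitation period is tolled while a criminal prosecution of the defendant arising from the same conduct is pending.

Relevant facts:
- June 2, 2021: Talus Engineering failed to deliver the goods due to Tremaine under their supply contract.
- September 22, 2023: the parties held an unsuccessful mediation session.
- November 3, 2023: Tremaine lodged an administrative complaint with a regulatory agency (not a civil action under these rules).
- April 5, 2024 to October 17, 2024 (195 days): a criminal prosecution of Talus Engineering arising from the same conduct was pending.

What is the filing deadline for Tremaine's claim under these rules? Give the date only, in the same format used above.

June 15, 2025

The limitation period began to run on June 2, 2021.
42 months from June 2, 2021 is December 2, 2024.
The pending criminal prosecution from April 5, 2024 to October 17, 2024 tolled the period for 195 days, extending the deadline to June 15, 2025.
Nothing else in the chronology tolls or restarts the period.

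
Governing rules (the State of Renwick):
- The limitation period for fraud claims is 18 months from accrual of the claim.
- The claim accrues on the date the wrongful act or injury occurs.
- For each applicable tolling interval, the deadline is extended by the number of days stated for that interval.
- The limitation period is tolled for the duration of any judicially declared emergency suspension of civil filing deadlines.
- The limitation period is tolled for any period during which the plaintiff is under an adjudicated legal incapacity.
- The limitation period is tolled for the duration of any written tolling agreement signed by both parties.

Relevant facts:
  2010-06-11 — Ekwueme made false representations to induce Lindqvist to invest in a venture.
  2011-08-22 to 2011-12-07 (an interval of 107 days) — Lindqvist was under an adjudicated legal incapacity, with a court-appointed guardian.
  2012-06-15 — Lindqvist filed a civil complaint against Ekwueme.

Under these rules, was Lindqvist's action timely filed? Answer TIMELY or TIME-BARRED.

The limitation period began to run on 2010-06-11.
Adding the 18 months base period to 2010-06-11 gives a deadline of 2011-12-11, before any tolling.
Because the plaintiff's legal incapacity ran from 2011-08-22 to 2011-12-07, the deadline is extended by 107 days to 2012-03-27.
Filing on 2012-06-15 missed the 2012-03-27 deadline — the action is time-barred.

TIME-BARRED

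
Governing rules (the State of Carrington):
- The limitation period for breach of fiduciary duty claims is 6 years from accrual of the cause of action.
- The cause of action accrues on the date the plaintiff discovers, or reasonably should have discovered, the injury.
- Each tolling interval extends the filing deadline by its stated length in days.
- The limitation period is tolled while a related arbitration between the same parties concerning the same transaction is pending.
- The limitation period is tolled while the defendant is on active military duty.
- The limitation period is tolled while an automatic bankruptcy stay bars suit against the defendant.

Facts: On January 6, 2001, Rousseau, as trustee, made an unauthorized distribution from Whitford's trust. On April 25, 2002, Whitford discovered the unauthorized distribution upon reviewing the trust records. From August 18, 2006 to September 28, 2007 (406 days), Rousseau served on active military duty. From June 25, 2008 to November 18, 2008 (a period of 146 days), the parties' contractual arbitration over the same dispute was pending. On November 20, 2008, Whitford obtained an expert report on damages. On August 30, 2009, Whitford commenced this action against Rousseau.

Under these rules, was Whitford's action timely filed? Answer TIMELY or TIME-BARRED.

TIMELY

The claim did not accrue until Whitford discovered the injury on April 25, 2002; the January 6, 2001 act date does not start the clock under the stated rule.
The untolled deadline — 6 years after April 25, 2002 — is April 25, 2008.
The defendant's active military service from August 18, 2006 to September 28, 2007 tolled the period for 406 days, extending the deadline to June 5, 2009.
Because the pending related arbitration ran from June 25, 2008 to November 18, 2008, the deadline is extended by 146 days to October 29, 2009.
The other events in the timeline have no effect on the limitation period under the stated rules.
The August 30, 2009 filing precedes the October 29, 2009 deadline; the claim is timely.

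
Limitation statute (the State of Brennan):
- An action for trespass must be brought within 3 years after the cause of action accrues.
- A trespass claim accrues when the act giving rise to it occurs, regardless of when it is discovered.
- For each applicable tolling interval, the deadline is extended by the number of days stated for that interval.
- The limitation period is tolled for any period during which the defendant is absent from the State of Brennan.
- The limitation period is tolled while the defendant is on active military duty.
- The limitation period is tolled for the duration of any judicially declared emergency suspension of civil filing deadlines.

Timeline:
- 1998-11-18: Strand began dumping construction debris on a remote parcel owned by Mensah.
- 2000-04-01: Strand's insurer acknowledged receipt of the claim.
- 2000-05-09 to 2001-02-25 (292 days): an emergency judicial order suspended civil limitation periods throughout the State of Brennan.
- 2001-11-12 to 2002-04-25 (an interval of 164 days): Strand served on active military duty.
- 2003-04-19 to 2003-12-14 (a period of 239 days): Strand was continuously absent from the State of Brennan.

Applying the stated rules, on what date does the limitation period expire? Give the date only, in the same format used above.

2003-02-17

The claim accrued on 1998-11-18, when the wrongful act occurred.
Adding the 3 years base period to 1998-11-18 gives a deadline of 2001-11-18, before any tolling.
The emergency suspension of filing deadlines from 2000-05-09 to 2001-02-25 tolled the period for 292 days, extending the deadline to 2002-09-06.
The defendant's active military service from 2001-11-12 to 2002-04-25 tolled the period for 164 days, extending the deadline to 2003-02-17.
The defendant's absence from the jurisdiction starting 2003-04-19 came too late — the period had run on 2003-02-17 — and so does not extend the deadline.
None of the other events listed affects the running of the period under the stated rules.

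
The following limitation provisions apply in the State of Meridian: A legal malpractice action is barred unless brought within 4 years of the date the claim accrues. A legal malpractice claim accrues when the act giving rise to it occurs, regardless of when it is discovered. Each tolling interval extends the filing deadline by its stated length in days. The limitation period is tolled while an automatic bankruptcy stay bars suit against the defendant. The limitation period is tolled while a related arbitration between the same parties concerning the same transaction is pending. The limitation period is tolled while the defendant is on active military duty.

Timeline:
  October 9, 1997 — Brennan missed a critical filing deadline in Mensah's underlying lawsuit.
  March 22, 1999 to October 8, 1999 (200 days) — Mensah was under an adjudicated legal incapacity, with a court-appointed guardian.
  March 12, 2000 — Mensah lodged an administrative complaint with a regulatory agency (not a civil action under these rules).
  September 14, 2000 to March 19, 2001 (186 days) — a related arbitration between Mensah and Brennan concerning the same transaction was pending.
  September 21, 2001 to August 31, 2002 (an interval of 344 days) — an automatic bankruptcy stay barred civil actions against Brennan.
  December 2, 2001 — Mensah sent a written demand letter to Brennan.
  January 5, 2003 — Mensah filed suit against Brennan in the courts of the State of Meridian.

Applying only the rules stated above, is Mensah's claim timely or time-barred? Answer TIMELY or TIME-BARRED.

TIMELY

The claim accrued on October 9, 1997, when the wrongful act occurred.
The untolled deadline — 4 years after October 9, 1997 — is October 9, 2001.
Because the pending related arbitration ran from September 14, 2000 to March 19, 2001, the deadline is extended by 186 days to April 13, 2002.
Because the automatic bankruptcy stay ran from September 21, 2001 to August 31, 2002, the deadline is extended by 344 days to March 23, 2003.
No stated provision tolls the period for the plaintiff's incapacity, so the interval from March 22, 1999 to October 8, 1999 has no effect on the deadline.
Nothing else in the chronology tolls or restarts the period.
The January 5, 2003 filing precedes the March 23, 2003 deadline; the claim is timely.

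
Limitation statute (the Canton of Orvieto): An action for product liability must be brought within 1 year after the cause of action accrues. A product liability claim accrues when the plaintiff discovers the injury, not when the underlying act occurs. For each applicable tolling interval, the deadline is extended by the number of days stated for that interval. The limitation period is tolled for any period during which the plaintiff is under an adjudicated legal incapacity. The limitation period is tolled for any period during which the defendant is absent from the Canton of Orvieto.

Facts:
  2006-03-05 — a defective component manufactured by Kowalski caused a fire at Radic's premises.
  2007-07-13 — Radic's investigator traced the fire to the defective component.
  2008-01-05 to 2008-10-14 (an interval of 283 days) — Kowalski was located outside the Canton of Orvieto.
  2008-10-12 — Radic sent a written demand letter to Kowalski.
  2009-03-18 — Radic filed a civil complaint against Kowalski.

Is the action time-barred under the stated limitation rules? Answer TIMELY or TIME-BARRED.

TIMELY

Under the discovery rule, the claim accrued on 2007-07-13, when Radic discovered the injury — not on the 2006-03-05 date of the underlying act.
1 year from 2007-07-13 is 2008-07-13.
Because the defendant's absence from the jurisdiction ran from 2008-01-05 to 2008-10-14, the deadline is extended by 283 days to 2009-04-22.
None of the other events listed affects the running of the period under the stated rules.
Filing on 2009-03-18 beat the 2009-04-22 deadline — the action is timely.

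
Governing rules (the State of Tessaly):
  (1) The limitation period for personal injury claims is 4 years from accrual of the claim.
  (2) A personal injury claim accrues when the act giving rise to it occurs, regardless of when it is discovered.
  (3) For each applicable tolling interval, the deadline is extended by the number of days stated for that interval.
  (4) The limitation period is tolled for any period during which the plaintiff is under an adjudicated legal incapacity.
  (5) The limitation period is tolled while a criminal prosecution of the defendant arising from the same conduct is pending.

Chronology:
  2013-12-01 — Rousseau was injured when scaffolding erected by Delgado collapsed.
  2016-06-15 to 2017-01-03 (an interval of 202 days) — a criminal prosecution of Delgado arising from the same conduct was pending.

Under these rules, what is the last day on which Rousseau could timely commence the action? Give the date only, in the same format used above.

2018-06-21

The limitation period began to run on 2013-12-01.
The untolled deadline — 4 years after 2013-12-01 — is 2017-12-01.
The period was tolled for 202 days by the pending criminal prosecution (2016-06-15 to 2017-01-03), pushing the deadline to 2018-06-21.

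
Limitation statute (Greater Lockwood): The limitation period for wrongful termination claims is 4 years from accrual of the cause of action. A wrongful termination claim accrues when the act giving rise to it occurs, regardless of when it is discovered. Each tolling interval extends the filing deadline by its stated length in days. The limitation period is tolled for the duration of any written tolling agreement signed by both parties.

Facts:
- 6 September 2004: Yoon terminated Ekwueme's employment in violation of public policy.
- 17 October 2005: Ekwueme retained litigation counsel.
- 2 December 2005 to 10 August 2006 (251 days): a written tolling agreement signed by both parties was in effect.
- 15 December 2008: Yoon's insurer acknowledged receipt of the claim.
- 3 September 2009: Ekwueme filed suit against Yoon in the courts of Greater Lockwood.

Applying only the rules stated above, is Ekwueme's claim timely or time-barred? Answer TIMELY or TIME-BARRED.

TIME-BARRED

The cause of action accrued on 6 September 2004, the date of the act.
The untolled deadline — 4 years after 6 September 2004 — is 6 September 2008.
The period was tolled for 251 days by the written tolling agreement (2 December 2005 to 10 August 2006), pushing the deadline to 15 May 2009.
None of the other events listed affects the running of the period under the stated rules.
Ekwueme filed on 3 September 2009, after the 15 May 2009 deadline, so the action is time-barred.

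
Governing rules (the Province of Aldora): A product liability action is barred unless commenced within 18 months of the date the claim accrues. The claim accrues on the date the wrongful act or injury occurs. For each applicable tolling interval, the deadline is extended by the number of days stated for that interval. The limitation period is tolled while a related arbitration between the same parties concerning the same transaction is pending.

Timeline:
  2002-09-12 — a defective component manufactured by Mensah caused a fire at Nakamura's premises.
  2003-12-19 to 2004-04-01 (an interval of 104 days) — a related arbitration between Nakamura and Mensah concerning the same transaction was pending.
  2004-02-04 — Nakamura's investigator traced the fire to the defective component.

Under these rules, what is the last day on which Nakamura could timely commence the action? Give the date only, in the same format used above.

The claim accrued on 2002-09-12, when the wrongful act occurred; under the stated occurrence rule the 2004-02-04 discovery does not delay accrual.
18 months from 2002-09-12 is 2004-03-12.
The period was tolled for 104 days by the pending related arbitration (2003-12-19 to 2004-04-01), pushing the deadline to 2004-06-24.

2004-06-24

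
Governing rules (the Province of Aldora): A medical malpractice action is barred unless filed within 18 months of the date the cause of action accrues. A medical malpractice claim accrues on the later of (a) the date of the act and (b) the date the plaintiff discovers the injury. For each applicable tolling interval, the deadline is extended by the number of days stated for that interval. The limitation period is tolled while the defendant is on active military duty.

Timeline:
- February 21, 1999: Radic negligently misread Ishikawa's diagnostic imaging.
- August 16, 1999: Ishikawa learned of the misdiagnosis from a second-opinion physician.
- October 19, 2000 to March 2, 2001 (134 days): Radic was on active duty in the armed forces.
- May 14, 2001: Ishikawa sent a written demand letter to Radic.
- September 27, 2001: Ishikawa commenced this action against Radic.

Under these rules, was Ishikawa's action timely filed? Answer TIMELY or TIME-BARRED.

TIME-BARRED

Taking the later of the act (February 21, 1999) and discovery (August 16, 1999), the claim accrued on August 16, 1999.
Adding the 18 months base period to August 16, 1999 gives a deadline of February 16, 2001, before any tolling.
The defendant's active military service from October 19, 2000 to March 2, 2001 tolled the period for 134 days, extending the deadline to June 30, 2001.
Nothing else in the chronology tolls or restarts the period.
The September 27, 2001 filing falls after the June 30, 2001 deadline; the claim is time-barred.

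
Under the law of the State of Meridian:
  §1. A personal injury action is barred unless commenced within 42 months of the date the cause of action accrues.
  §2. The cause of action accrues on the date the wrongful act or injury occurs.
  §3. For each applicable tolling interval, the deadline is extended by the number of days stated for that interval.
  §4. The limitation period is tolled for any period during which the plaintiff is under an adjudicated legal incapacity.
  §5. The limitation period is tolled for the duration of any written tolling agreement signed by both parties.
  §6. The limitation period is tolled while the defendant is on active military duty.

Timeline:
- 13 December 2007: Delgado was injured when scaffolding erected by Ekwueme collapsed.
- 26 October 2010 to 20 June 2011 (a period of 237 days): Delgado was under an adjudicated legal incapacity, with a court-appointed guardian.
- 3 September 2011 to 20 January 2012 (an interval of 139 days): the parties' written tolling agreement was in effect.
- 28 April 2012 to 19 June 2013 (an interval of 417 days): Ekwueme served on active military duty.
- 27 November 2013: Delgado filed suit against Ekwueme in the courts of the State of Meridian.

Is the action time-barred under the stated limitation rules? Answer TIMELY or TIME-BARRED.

The cause of action accrued on 13 December 2007, the date of the act.
Adding the 42 months base period to 13 December 2007 gives a deadline of 13 June 2011, before any tolling.
The plaintiff's legal incapacity from 26 October 2010 to 20 June 2011 tolled the period for 237 days, extending the deadline to 5 February 2012.
Because the written tolling agreement ran from 3 September 2011 to 20 January 2012, the deadline is extended by 139 days to 23 June 2012.
The period was tolled for 417 days by the defendant's active military service (28 April 2012 to 19 June 2013), pushing the deadline to 14 August 2013.
Delgado filed on 27 November 2013, after the 14 August 2013 deadline, so the action is time-barred.

TIME-BARRED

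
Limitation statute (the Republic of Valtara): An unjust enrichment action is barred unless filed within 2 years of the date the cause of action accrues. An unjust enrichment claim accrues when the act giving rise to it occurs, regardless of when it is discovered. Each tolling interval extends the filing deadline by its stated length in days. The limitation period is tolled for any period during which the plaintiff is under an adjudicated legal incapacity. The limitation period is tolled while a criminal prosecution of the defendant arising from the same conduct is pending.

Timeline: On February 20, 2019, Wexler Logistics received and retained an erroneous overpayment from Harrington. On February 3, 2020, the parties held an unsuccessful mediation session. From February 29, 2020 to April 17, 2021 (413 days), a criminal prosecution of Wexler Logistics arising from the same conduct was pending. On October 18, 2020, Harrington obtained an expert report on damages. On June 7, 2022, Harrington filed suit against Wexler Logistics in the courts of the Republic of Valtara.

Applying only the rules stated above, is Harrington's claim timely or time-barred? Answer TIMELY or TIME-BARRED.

The cause of action accrued on February 20, 2019, the date of the act.
Adding the 2 years base period to February 20, 2019 gives a deadline of February 20, 2021, before any tolling.
The pending criminal prosecution from February 29, 2020 to April 17, 2021 tolled the period for 413 days, extending the deadline to April 9, 2022.
The other events in the timeline have no effect on the limitation period under the stated rules.
The June 7, 2022 filing falls after the April 9, 2022 deadline; the claim is time-barred.

TIME-BARRED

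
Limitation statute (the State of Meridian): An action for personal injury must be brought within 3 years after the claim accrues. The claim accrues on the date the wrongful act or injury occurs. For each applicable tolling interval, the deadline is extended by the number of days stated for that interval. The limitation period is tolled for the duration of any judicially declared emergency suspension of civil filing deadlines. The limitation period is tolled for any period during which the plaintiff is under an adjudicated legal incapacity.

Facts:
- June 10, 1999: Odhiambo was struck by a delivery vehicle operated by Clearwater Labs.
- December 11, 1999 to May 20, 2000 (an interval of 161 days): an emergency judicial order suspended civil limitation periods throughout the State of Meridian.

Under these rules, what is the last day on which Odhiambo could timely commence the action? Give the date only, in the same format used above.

November 18, 2002

The claim accrued on June 10, 1999, the date of the act.
Adding the 3 years base period to June 10, 1999 gives a deadline of June 10, 2002, before any tolling.
Because the emergency suspension of filing deadlines ran from December 11, 1999 to May 20, 2000, the deadline is extended by 161 days to November 18, 2002.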